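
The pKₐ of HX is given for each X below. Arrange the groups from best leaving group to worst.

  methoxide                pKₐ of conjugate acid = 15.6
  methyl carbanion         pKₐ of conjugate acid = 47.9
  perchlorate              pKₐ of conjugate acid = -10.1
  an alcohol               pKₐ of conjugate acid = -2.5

Lower conjugate-acid pKₐ ⇒ weaker base ⇒ better leaving group.
Sorting by the given values: perchlorate (-10.1), an alcohol (-2.5), methoxide (15.6), methyl carbanion (47.9).

perchlorate > an alcohol > methoxide > methyl carbanion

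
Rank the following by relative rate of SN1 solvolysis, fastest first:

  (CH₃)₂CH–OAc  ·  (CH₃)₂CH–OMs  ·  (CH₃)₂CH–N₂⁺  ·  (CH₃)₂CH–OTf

(CH₃)₂CH–N₂⁺ > (CH₃)₂CH–OTf > (CH₃)₂CH–OMs > (CH₃)₂CH–OAc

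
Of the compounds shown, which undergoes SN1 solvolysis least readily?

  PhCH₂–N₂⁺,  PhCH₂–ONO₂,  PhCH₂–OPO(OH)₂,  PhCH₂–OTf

Same R in every case — rank the leaving groups.
Leaving-group ability tracks the stability of the departed species; conjugate-acid pKₐ is the usual yardstick (lower pKₐ → better LG).
PhCH₂–N₂⁺ loses N₂: no meaningful conjugate acid; N₂ departs as an exceptionally stable neutral molecule
PhCH₂–OTf loses OTf⁻: pKₐ(CF₃SO₃H (triflic acid)) ≈ -14
PhCH₂–ONO₂ loses NO₃⁻: pKₐ(HNO₃) ≈ -1.3
PhCH₂–OPO(OH)₂ loses H₂PO₄⁻: pKₐ(H₃PO₄) ≈ 2.1

PhCH₂–OPO(OH)₂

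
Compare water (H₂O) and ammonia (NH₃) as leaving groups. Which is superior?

water (H₂O)

water (H₂O) is the better leaving group.
pKₐ(H₃O⁺) ≈ -1.7 versus pKₐ(NH₄⁺) ≈ 9.2: water (H₂O) is the much weaker base.
Neutral; leaves from a protonated alcohol (R–OH₂⁺).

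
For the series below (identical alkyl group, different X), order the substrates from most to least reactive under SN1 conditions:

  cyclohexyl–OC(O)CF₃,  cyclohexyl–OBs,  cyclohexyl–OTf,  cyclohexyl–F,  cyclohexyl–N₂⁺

cyclohexyl–N₂⁺ > cyclohexyl–OTf > cyclohexyl–OBs > cyclohexyl–OC(O)CF₃ > cyclohexyl–F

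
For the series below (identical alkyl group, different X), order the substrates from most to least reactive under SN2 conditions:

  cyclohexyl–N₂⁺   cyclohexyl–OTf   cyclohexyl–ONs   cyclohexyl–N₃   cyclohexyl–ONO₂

cyclohexyl–N₂⁺ > cyclohexyl–OTf > cyclohexyl–ONs > cyclohexyl–ONO₂ > cyclohexyl–N₃

Same R in every case — rank the leaving groups.
Leaving-group ability tracks the stability of the departed species; conjugate-acid pKₐ is the usual yardstick (lower pKₐ → better LG).
cyclohexyl–N₂⁺ loses N₂: no meaningful conjugate acid; N₂ departs as an exceptionally stable neutral molecule
cyclohexyl–OTf loses OTf⁻: pKₐ(CF₃SO₃H (triflic acid)) ≈ -14
cyclohexyl–ONs loses ONs⁻: pKₐ(p-O₂NC₆H₄SO₃H) ≈ -3.5
cyclohexyl–ONO₂ loses NO₃⁻: pKₐ(HNO₃) ≈ -1.3
cyclohexyl–N₃ loses N₃⁻: pKₐ(HN₃) ≈ 4.7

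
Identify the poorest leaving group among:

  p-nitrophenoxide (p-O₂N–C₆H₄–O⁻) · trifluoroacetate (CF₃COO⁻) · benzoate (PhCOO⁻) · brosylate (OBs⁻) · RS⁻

Rank by basicity of the departing species: weakest base leaves most easily.
brosylate (OBs⁻): pKₐ(p-BrC₆H₄SO₃H) ≈ -2.8
trifluoroacetate (CF₃COO⁻): pKₐ(CF₃COOH) ≈ 0.2
benzoate (PhCOO⁻): pKₐ(C₆H₅COOH) ≈ 4.2
p-nitrophenoxide (p-O₂N–C₆H₄–O⁻): pKₐ(p-nitrophenol) ≈ 7.2
RS⁻: pKₐ(RSH (a thiol)) ≈ 10.5

RS⁻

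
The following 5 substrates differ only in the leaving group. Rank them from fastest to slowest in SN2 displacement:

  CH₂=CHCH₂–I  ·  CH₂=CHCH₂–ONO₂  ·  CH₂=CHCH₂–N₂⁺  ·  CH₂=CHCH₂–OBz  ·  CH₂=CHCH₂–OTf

Same R in every case — rank the leaving groups.
The more stable X⁻ (or X) is on its own — i.e. the weaker a base it is — the better a leaving group it makes.
CH₂=CHCH₂–N₂⁺ loses N₂: no meaningful conjugate acid; N₂ departs as an exceptionally stable neutral molecule
CH₂=CHCH₂–OTf loses OTf⁻: pKₐ(CF₃SO₃H (triflic acid)) ≈ -14
CH₂=CHCH₂–I loses I⁻: pKₐ(HI) ≈ -10
CH₂=CHCH₂–ONO₂ loses NO₃⁻: pKₐ(HNO₃) ≈ -1.3
CH₂=CHCH₂–OBz loses PhCOO⁻: pKₐ(C₆H₅COOH) ≈ 4.2

CH₂=CHCH₂–N₂⁺ > CH₂=CHCH₂–OTf > CH₂=CHCH₂–I > CH₂=CHCH₂–ONO₂ > CH₂=CHCH₂–OBz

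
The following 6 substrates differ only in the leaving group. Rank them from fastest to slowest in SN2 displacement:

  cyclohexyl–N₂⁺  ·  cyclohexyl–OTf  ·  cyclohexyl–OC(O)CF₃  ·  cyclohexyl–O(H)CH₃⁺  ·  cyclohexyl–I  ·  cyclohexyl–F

Same R in every case — rank the leaving groups.
A good leaving group is a weak base: the lower the pKₐ of its conjugate acid, the more readily it departs.
cyclohexyl–N₂⁺ loses N₂: no meaningful conjugate acid; N₂ departs as an exceptionally stable neutral molecule
cyclohexyl–OTf loses OTf⁻: pKₐ(CF₃SO₃H (triflic acid)) ≈ -14
cyclohexyl–I loses I⁻: pKₐ(HI) ≈ -10
cyclohexyl–O(H)CH₃⁺ loses R'OH: pKₐ(R'OH₂⁺) ≈ -2.4
cyclohexyl–OC(O)CF₃ loses CF₃COO⁻: pKₐ(CF₃COOH) ≈ 0.2
cyclohexyl–F loses F⁻: pKₐ(HF) ≈ 3.2

cyclohexyl–N₂⁺ > cyclohexyl–OTf > cyclohexyl–I > cyclohexyl–O(H)CH₃⁺ > cyclohexyl–OC(O)CF₃ > cyclohexyl–F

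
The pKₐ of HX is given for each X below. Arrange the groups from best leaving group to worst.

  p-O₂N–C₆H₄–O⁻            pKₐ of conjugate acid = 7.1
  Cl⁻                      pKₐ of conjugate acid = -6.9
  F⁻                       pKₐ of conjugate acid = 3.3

Lower conjugate-acid pKₐ ⇒ weaker base ⇒ better leaving group.
Sorting by the given values: Cl⁻ (-6.9), F⁻ (3.3), p-O₂N–C₆H₄–O⁻ (7.1).

Cl⁻ > F⁻ > p-O₂N–C₆H₄–O⁻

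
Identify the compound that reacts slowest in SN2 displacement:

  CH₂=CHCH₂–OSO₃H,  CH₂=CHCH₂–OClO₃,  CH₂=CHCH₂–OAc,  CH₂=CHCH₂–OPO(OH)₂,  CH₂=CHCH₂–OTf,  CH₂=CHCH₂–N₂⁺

CH₂=CHCH₂–OAc

Same R in every case — rank the leaving groups.
Leaving-group ability tracks the stability of the departed species; conjugate-acid pKₐ is the usual yardstick (lower pKₐ → better LG).
CH₂=CHCH₂–N₂⁺ loses N₂: no meaningful conjugate acid; N₂ departs as an exceptionally stable neutral molecule
CH₂=CHCH₂–OTf loses OTf⁻: pKₐ(CF₃SO₃H (triflic acid)) ≈ -14
CH₂=CHCH₂–OClO₃ loses ClO₄⁻: pKₐ(HClO₄) ≈ -10
CH₂=CHCH₂–OSO₃H loses HSO₄⁻: pKₐ(H₂SO₄) ≈ -3
CH₂=CHCH₂–OPO(OH)₂ loses H₂PO₄⁻: pKₐ(H₃PO₄) ≈ 2.1
CH₂=CHCH₂–OAc loses AcO⁻: pKₐ(CH₃COOH) ≈ 4.8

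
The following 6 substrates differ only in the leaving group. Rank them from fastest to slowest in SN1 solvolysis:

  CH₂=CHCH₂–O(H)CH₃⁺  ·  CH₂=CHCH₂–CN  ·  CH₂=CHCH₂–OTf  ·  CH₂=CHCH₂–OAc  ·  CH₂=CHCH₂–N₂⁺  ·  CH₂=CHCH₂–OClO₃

With the same alkyl group throughout, only the leaving group differentiates the rates.
The more stable X⁻ (or X) is on its own — i.e. the weaker a base it is — the better a leaving group it makes.
CH₂=CHCH₂–N₂⁺ loses N₂: no meaningful conjugate acid; N₂ departs as an exceptionally stable neutral molecule
CH₂=CHCH₂–OTf loses OTf⁻: pKₐ(CF₃SO₃H (triflic acid)) ≈ -14
CH₂=CHCH₂–OClO₃ loses ClO₄⁻: pKₐ(HClO₄) ≈ -10
CH₂=CHCH₂–O(H)CH₃⁺ loses R'OH: pKₐ(R'OH₂⁺) ≈ -2.4
CH₂=CHCH₂–OAc loses AcO⁻: pKₐ(CH₃COOH) ≈ 4.8
CH₂=CHCH₂–CN loses CN⁻: pKₐ(HCN) ≈ 9.2

CH₂=CHCH₂–N₂⁺ > CH₂=CHCH₂–OTf > CH₂=CHCH₂–OClO₃ > CH₂=CHCH₂–O(H)CH₃⁺ > CH₂=CHCH₂–OAc > CH₂=CHCH₂–CN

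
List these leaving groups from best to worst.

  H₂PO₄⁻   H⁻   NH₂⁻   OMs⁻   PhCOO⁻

OMs⁻ > H₂PO₄⁻ > PhCOO⁻ > H⁻ > NH₂⁻

The more stable X⁻ (or X) is on its own — i.e. the weaker a base it is — the better a leaving group it makes.
OMs⁻: pKₐ(CH₃SO₃H (MsOH)) ≈ -1.9
H₂PO₄⁻: pKₐ(H₃PO₄) ≈ 2.1
PhCOO⁻: pKₐ(C₆H₅COOH) ≈ 4.2
H⁻: pKₐ(H₂) ≈ 36
NH₂⁻: pKₐ(NH₃) ≈ 38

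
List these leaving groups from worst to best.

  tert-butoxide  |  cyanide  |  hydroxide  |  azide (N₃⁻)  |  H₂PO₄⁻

tert-butoxide < hydroxide < cyanide < azide (N₃⁻) < H₂PO₄⁻

A good leaving group is a weak base: the lower the pKₐ of its conjugate acid, the more readily it departs.
H₂PO₄⁻: pKₐ(H₃PO₄) ≈ 2.1 — moderate base; biological leaving group after further activation
azide (N₃⁻): pKₐ(HN₃) ≈ 4.7 — linear, resonance-stabilised
cyanide: pKₐ(HCN) ≈ 9.2 — sp carbon stabilises the charge somewhat, but still a poor LG
hydroxide: pKₐ(H₂O) ≈ 15.7 — strong base; essentially never leaves without prior activation
tert-butoxide: pKₐ(t-BuOH) ≈ 18 — bulky, strongly basic alkoxide
Reversing gives the worst-to-best order requested.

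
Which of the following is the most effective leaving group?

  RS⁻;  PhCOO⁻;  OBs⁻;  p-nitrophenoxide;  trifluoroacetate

OBs⁻

The more stable X⁻ (or X) is on its own — i.e. the weaker a base it is — the better a leaving group it makes.
OBs⁻: pKₐ(p-BrC₆H₄SO₃H) ≈ -2.8
trifluoroacetate: pKₐ(CF₃COOH) ≈ 0.2
PhCOO⁻: pKₐ(C₆H₅COOH) ≈ 4.2
p-nitrophenoxide: pKₐ(p-nitrophenol) ≈ 7.2
RS⁻: pKₐ(RSH (a thiol)) ≈ 10.5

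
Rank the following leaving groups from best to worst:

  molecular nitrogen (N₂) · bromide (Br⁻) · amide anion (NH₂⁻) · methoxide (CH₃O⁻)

molecular nitrogen (N₂) > bromide (Br⁻) > methoxide (CH₃O⁻) > amide anion (NH₂⁻)

molecular nitrogen (N₂): no meaningful conjugate acid; N₂ departs as an exceptionally stable neutral molecule
bromide (Br⁻): pKₐ(HBr) ≈ -9
methoxide (CH₃O⁻): pKₐ(CH₃OH) ≈ 15.5 — strong base; alkoxides do not leave unassisted
amide anion (NH₂⁻): pKₐ(NH₃) ≈ 38 — extremely strong base; never a leaving group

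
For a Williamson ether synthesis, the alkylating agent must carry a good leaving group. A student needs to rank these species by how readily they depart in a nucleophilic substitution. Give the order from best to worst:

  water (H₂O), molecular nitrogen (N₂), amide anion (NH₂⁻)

molecular nitrogen (N₂) > water (H₂O) > amide anion (NH₂⁻)

A good leaving group is a weak base: the lower the pKₐ of its conjugate acid, the more readily it departs.
molecular nitrogen (N₂): no meaningful conjugate acid; N₂ departs as an exceptionally stable neutral molecule
water (H₂O): pKₐ(H₃O⁺) ≈ -1.7
amide anion (NH₂⁻): pKₐ(NH₃) ≈ 38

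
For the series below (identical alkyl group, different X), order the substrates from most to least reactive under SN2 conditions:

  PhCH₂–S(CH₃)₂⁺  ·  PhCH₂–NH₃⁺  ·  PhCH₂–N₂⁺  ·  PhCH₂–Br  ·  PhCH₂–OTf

Same R in every case — rank the leaving groups.
A good leaving group is a weak base: the lower the pKₐ of its conjugate acid, the more readily it departs.
PhCH₂–N₂⁺ loses N₂: no meaningful conjugate acid; N₂ departs as an exceptionally stable neutral molecule
PhCH₂–OTf loses OTf⁻: pKₐ(CF₃SO₃H (triflic acid)) ≈ -14
PhCH₂–Br loses Br⁻: pKₐ(HBr) ≈ -9
PhCH₂–S(CH₃)₂⁺ loses SR'₂: pKₐ(R'₂SH⁺) ≈ -7
PhCH₂–NH₃⁺ loses NH₃: pKₐ(NH₄⁺) ≈ 9.2

PhCH₂–N₂⁺ > PhCH₂–OTf > PhCH₂–Br > PhCH₂–S(CH₃)₂⁺ > PhCH₂–NH₃⁺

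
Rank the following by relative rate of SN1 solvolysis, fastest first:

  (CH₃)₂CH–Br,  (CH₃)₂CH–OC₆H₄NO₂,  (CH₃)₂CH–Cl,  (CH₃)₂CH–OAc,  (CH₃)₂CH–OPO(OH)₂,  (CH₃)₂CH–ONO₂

(CH₃)₂CH–Br > (CH₃)₂CH–Cl > (CH₃)₂CH–ONO₂ > (CH₃)₂CH–OPO(OH)₂ > (CH₃)₂CH–OAc > (CH₃)₂CH–OC₆H₄NO₂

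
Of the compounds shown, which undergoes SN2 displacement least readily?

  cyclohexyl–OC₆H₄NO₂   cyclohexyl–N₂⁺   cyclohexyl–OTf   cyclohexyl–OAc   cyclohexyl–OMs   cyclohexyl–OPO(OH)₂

The skeletons are identical, so relative rate is governed entirely by leaving-group ability.
Leaving-group ability tracks the stability of the departed species; conjugate-acid pKₐ is the usual yardstick (lower pKₐ → better LG).
cyclohexyl–N₂⁺ loses N₂: no meaningful conjugate acid; N₂ departs as an exceptionally stable neutral molecule
cyclohexyl–OTf loses OTf⁻: pKₐ(CF₃SO₃H (triflic acid)) ≈ -14
cyclohexyl–OMs loses OMs⁻: pKₐ(CH₃SO₃H (MsOH)) ≈ -1.9
cyclohexyl–OPO(OH)₂ loses H₂PO₄⁻: pKₐ(H₃PO₄) ≈ 2.1
cyclohexyl–OAc loses AcO⁻: pKₐ(CH₃COOH) ≈ 4.8
cyclohexyl–OC₆H₄NO₂ loses p-O₂N–C₆H₄–O⁻: pKₐ(p-nitrophenol) ≈ 7.2

cyclohexyl–OC₆H₄NO₂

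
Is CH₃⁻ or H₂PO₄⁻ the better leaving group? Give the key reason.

H₂PO₄⁻ is the better leaving group.
pKₐ(H₃PO₄) ≈ 2.1 versus pKₐ(CH₄) ≈ 48: H₂PO₄⁻ is the much weaker base.
Moderate base; biological leaving group after further activation.

H₂PO₄⁻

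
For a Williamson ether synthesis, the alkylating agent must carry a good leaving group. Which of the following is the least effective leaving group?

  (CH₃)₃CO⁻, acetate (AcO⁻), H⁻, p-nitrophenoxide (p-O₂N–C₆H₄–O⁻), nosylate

nosylate: pKₐ(p-O₂NC₆H₄SO₃H) ≈ -3.5
acetate (AcO⁻): pKₐ(CH₃COOH) ≈ 4.8
p-nitrophenoxide (p-O₂N–C₆H₄–O⁻): pKₐ(p-nitrophenol) ≈ 7.2
(CH₃)₃CO⁻: pKₐ(t-BuOH) ≈ 18
H⁻: pKₐ(H₂) ≈ 36

H⁻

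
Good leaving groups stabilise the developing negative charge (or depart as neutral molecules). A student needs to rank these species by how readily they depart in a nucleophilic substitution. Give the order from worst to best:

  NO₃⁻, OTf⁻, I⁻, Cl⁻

Rank by basicity of the departing species: weakest base leaves most easily.
OTf⁻: pKₐ(CF₃SO₃H (triflic acid)) ≈ -14
I⁻: pKₐ(HI) ≈ -10
Cl⁻: pKₐ(HCl) ≈ -7
NO₃⁻: pKₐ(HNO₃) ≈ -1.3
Listed from poorest to best leaving group as asked.

NO₃⁻ < Cl⁻ < I⁻ < OTf⁻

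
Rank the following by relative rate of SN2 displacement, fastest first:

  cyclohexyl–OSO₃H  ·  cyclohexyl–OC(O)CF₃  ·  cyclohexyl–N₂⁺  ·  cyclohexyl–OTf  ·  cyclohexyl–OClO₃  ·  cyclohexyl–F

cyclohexyl–N₂⁺ > cyclohexyl–OTf > cyclohexyl–OClO₃ > cyclohexyl–OSO₃H > cyclohexyl–OC(O)CF₃ > cyclohexyl–F

The skeletons are identical, so relative rate is governed entirely by leaving-group ability.
A good leaving group is a weak base: the lower the pKₐ of its conjugate acid, the more readily it departs.
cyclohexyl–N₂⁺ loses N₂: no meaningful conjugate acid; N₂ departs as an exceptionally stable neutral molecule
cyclohexyl–OTf loses OTf⁻: pKₐ(CF₃SO₃H (triflic acid)) ≈ -14
cyclohexyl–OClO₃ loses ClO₄⁻: pKₐ(HClO₄) ≈ -10
cyclohexyl–OSO₃H loses HSO₄⁻: pKₐ(H₂SO₄) ≈ -3
cyclohexyl–OC(O)CF₃ loses CF₃COO⁻: pKₐ(CF₃COOH) ≈ 0.2
cyclohexyl–F loses F⁻: pKₐ(HF) ≈ 3.2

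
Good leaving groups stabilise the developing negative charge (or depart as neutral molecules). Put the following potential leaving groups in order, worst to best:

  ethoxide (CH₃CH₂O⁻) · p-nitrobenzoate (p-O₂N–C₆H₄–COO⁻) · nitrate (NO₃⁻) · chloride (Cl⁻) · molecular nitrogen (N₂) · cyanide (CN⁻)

ethoxide (CH₃CH₂O⁻) < cyanide (CN⁻) < p-nitrobenzoate (p-O₂N–C₆H₄–COO⁻) < nitrate (NO₃⁻) < chloride (Cl⁻) < molecular nitrogen (N₂)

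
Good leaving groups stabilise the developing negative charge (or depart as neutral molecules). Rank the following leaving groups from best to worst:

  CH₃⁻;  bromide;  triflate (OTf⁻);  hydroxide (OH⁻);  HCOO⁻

triflate (OTf⁻): pKₐ(CF₃SO₃H (triflic acid)) ≈ -14 — charge spread over three oxygens and a CF₃ group; the premier leaving group in synthesis
bromide: pKₐ(HBr) ≈ -9
HCOO⁻: pKₐ(HCOOH) ≈ 3.8 — resonance-stabilised carboxylate
hydroxide (OH⁻): pKₐ(H₂O) ≈ 15.7
CH₃⁻: pKₐ(CH₄) ≈ 48

triflate (OTf⁻) > bromide > HCOO⁻ > hydroxide (OH⁻) > CH₃⁻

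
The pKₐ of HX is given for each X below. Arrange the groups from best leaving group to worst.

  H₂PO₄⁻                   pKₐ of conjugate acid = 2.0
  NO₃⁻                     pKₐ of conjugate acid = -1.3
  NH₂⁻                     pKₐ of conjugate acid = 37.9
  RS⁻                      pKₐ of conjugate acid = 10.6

NO₃⁻ > H₂PO₄⁻ > RS⁻ > NH₂⁻

Lower conjugate-acid pKₐ ⇒ weaker base ⇒ better leaving group.
Sorting by the given values: NO₃⁻ (-1.3), H₂PO₄⁻ (2.0), RS⁻ (10.6), NH₂⁻ (37.9).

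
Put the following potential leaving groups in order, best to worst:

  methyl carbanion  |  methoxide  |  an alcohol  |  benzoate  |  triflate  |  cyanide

Rank by basicity of the departing species: weakest base leaves most easily.
triflate: pKₐ(CF₃SO₃H (triflic acid)) ≈ -14 — charge spread over three oxygens and a CF₃ group; the premier leaving group in synthesis
an alcohol: pKₐ(R'OH₂⁺) ≈ -2.4 — neutral; leaves from a protonated ether (an oxonium ion, R–O(H)R'⁺)
benzoate: pKₐ(C₆H₅COOH) ≈ 4.2
cyanide: pKₐ(HCN) ≈ 9.2 — sp carbon stabilises the charge somewhat, but still a poor LG
methoxide: pKₐ(CH₃OH) ≈ 15.5
methyl carbanion: pKₐ(CH₄) ≈ 48 — unstabilised carbanion; the worst conceivable leaving group

triflate > an alcohol > benzoate > cyanide > methoxide > methyl carbanion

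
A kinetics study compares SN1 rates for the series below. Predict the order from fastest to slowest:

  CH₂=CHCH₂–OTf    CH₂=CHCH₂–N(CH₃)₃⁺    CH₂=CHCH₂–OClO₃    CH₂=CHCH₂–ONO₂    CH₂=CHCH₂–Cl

CH₂=CHCH₂–OTf > CH₂=CHCH₂–OClO₃ > CH₂=CHCH₂–Cl > CH₂=CHCH₂–ONO₂ > CH₂=CHCH₂–N(CH₃)₃⁺

Identical carbon frameworks mean the comparison reduces to leaving-group quality.
The more stable X⁻ (or X) is on its own — i.e. the weaker a base it is — the better a leaving group it makes.
CH₂=CHCH₂–OTf loses OTf⁻: pKₐ(CF₃SO₃H (triflic acid)) ≈ -14
CH₂=CHCH₂–OClO₃ loses ClO₄⁻: pKₐ(HClO₄) ≈ -10
CH₂=CHCH₂–Cl loses Cl⁻: pKₐ(HCl) ≈ -7
CH₂=CHCH₂–ONO₂ loses NO₃⁻: pKₐ(HNO₃) ≈ -1.3
CH₂=CHCH₂–N(CH₃)₃⁺ loses NR'₃: pKₐ(R'₃NH⁺) ≈ 10.7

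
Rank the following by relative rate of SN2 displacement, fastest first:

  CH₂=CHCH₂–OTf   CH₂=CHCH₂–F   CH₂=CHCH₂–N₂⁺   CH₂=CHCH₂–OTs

CH₂=CHCH₂–N₂⁺ > CH₂=CHCH₂–OTf > CH₂=CHCH₂–OTs > CH₂=CHCH₂–F

The skeletons are identical, so relative rate is governed entirely by leaving-group ability.
Leaving-group ability tracks the stability of the departed species; conjugate-acid pKₐ is the usual yardstick (lower pKₐ → better LG).
CH₂=CHCH₂–N₂⁺ loses N₂: no meaningful conjugate acid; N₂ departs as an exceptionally stable neutral molecule
CH₂=CHCH₂–OTf loses OTf⁻: pKₐ(CF₃SO₃H (triflic acid)) ≈ -14
CH₂=CHCH₂–OTs loses OTs⁻: pKₐ(p-CH₃C₆H₄SO₃H (TsOH)) ≈ -2.8
CH₂=CHCH₂–F loses F⁻: pKₐ(HF) ≈ 3.2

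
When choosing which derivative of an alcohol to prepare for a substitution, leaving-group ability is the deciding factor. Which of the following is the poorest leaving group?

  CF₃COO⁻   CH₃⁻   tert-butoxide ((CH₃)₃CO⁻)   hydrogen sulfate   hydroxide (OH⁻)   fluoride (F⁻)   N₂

CH₃⁻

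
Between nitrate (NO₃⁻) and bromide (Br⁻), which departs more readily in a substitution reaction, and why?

bromide (Br⁻) is the better leaving group.
pKₐ(HBr) ≈ -9 versus pKₐ(HNO₃) ≈ -1.3: bromide (Br⁻) is the much weaker base.
Weak base; good leaving group.

bromide (Br⁻)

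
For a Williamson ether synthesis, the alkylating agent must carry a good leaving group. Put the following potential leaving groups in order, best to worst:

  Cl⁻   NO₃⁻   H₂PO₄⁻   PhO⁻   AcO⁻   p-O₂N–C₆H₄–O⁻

Cl⁻ > NO₃⁻ > H₂PO₄⁻ > AcO⁻ > p-O₂N–C₆H₄–O⁻ > PhO⁻

Leaving-group ability tracks the stability of the departed species; conjugate-acid pKₐ is the usual yardstick (lower pKₐ → better LG).
Cl⁻: pKₐ(HCl) ≈ -7 — moderately weak base
NO₃⁻: pKₐ(HNO₃) ≈ -1.3 — resonance-delocalised over three oxygens
H₂PO₄⁻: pKₐ(H₃PO₄) ≈ 2.1 — moderate base; biological leaving group after further activation
AcO⁻: pKₐ(CH₃COOH) ≈ 4.8 — resonance-stabilised but still a weak base
p-O₂N–C₆H₄–O⁻: pKₐ(p-nitrophenol) ≈ 7.2
PhO⁻: pKₐ(C₆H₅OH (phenol)) ≈ 10 — resonance into the ring helps, but still a poor LG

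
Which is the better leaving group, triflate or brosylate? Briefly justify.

triflate

triflate is the better leaving group.
pKₐ(CF₃SO₃H (triflic acid)) ≈ -14 versus pKₐ(p-BrC₆H₄SO₃H) ≈ -2.8: triflate is the much weaker base.
Charge spread over three oxygens and a CF₃ group; the premier leaving group in synthesis.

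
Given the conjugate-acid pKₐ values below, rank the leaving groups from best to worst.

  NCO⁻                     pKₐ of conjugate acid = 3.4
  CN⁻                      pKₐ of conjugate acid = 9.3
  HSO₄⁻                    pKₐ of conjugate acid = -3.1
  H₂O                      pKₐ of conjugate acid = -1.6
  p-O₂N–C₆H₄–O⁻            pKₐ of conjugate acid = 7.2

Lower conjugate-acid pKₐ ⇒ weaker base ⇒ better leaving group.
Sorting by the given values: HSO₄⁻ (-3.1), H₂O (-1.6), NCO⁻ (3.4), p-O₂N–C₆H₄–O⁻ (7.2), CN⁻ (9.3).

HSO₄⁻ > H₂O > NCO⁻ > p-O₂N–C₆H₄–O⁻ > CN⁻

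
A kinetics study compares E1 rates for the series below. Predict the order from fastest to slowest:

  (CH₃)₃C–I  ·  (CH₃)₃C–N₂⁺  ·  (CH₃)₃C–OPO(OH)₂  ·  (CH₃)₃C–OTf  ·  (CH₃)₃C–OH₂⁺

Identical carbon frameworks mean the comparison reduces to leaving-group quality.
Leaving-group ability tracks the stability of the departed species; conjugate-acid pKₐ is the usual yardstick (lower pKₐ → better LG).
(CH₃)₃C–N₂⁺ loses N₂: no meaningful conjugate acid; N₂ departs as an exceptionally stable neutral molecule
(CH₃)₃C–OTf loses OTf⁻: pKₐ(CF₃SO₃H (triflic acid)) ≈ -14
(CH₃)₃C–I loses I⁻: pKₐ(HI) ≈ -10
(CH₃)₃C–OH₂⁺ loses H₂O: pKₐ(H₃O⁺) ≈ -1.7
(CH₃)₃C–OPO(OH)₂ loses H₂PO₄⁻: pKₐ(H₃PO₄) ≈ 2.1

(CH₃)₃C–N₂⁺ > (CH₃)₃C–OTf > (CH₃)₃C–I > (CH₃)₃C–OH₂⁺ > (CH₃)₃C–OPO(OH)₂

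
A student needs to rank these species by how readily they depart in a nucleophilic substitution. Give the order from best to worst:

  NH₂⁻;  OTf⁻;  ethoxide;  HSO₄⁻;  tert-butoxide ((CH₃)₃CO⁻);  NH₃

OTf⁻: pKₐ(CF₃SO₃H (triflic acid)) ≈ -14 — charge spread over three oxygens and a CF₃ group; the premier leaving group in synthesis
HSO₄⁻: pKₐ(H₂SO₄) ≈ -3 — conjugate base of a strong mineral acid
NH₃: pKₐ(NH₄⁺) ≈ 9.2
ethoxide: pKₐ(CH₃CH₂OH) ≈ 16 — strong base; alkoxides do not leave unassisted
tert-butoxide ((CH₃)₃CO⁻): pKₐ(t-BuOH) ≈ 18 — bulky, strongly basic alkoxide
NH₂⁻: pKₐ(NH₃) ≈ 38

OTf⁻ > HSO₄⁻ > NH₃ > ethoxide > tert-butoxide ((CH₃)₃CO⁻) > NH₂⁻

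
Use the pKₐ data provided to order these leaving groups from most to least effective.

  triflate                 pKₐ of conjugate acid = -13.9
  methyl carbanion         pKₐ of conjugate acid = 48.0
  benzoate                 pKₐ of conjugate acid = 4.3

triflate > benzoate > methyl carbanion

Lower conjugate-acid pKₐ ⇒ weaker base ⇒ better leaving group.
Sorting by the given values: triflate (-13.9), benzoate (4.3), methyl carbanion (48.0).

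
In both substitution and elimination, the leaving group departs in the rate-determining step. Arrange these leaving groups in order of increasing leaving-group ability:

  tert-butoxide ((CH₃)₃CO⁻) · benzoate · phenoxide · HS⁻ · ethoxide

tert-butoxide ((CH₃)₃CO⁻) < ethoxide < phenoxide < HS⁻ < benzoate

benzoate: pKₐ(C₆H₅COOH) ≈ 4.2 — aryl carboxylate
HS⁻: pKₐ(H₂S) ≈ 7
phenoxide: pKₐ(C₆H₅OH (phenol)) ≈ 10 — resonance into the ring helps, but still a poor LG
ethoxide: pKₐ(CH₃CH₂OH) ≈ 16
tert-butoxide ((CH₃)₃CO⁻): pKₐ(t-BuOH) ≈ 18
Listed from poorest to best leaving group as asked.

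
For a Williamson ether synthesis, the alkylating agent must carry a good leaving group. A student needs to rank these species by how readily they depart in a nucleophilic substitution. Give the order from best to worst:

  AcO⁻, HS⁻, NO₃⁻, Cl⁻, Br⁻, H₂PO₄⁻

The more stable X⁻ (or X) is on its own — i.e. the weaker a base it is — the better a leaving group it makes.
Br⁻: pKₐ(HBr) ≈ -9 — weak base; good leaving group
Cl⁻: pKₐ(HCl) ≈ -7
NO₃⁻: pKₐ(HNO₃) ≈ -1.3
H₂PO₄⁻: pKₐ(H₃PO₄) ≈ 2.1
AcO⁻: pKₐ(CH₃COOH) ≈ 4.8 — resonance-stabilised but still a weak base
HS⁻: pKₐ(H₂S) ≈ 7 — larger and more polarisable than the oxygen analogue

Br⁻ > Cl⁻ > NO₃⁻ > H₂PO₄⁻ > AcO⁻ > HS⁻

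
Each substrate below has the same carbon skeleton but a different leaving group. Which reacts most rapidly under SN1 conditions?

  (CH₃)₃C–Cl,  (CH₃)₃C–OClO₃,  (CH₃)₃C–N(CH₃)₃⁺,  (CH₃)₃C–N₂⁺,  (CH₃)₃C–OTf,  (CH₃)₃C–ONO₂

(CH₃)₃C–N₂⁺

Same R in every case — rank the leaving groups.
The more stable X⁻ (or X) is on its own — i.e. the weaker a base it is — the better a leaving group it makes.
(CH₃)₃C–N₂⁺ loses N₂: no meaningful conjugate acid; N₂ departs as an exceptionally stable neutral molecule
(CH₃)₃C–OTf loses OTf⁻: pKₐ(CF₃SO₃H (triflic acid)) ≈ -14
(CH₃)₃C–OClO₃ loses ClO₄⁻: pKₐ(HClO₄) ≈ -10
(CH₃)₃C–Cl loses Cl⁻: pKₐ(HCl) ≈ -7
(CH₃)₃C–ONO₂ loses NO₃⁻: pKₐ(HNO₃) ≈ -1.3
(CH₃)₃C–N(CH₃)₃⁺ loses NR'₃: pKₐ(R'₃NH⁺) ≈ 10.7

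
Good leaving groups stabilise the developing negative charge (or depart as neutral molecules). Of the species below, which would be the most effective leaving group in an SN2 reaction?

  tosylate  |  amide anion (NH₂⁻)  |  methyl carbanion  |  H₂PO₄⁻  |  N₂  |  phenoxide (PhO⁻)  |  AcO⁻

Rank by basicity of the departing species: weakest base leaves most easily.
N₂: no meaningful conjugate acid; N₂ departs as an exceptionally stable neutral molecule
tosylate: pKₐ(p-CH₃C₆H₄SO₃H (TsOH)) ≈ -2.8
H₂PO₄⁻: pKₐ(H₃PO₄) ≈ 2.1
AcO⁻: pKₐ(CH₃COOH) ≈ 4.8
phenoxide (PhO⁻): pKₐ(C₆H₅OH (phenol)) ≈ 10
amide anion (NH₂⁻): pKₐ(NH₃) ≈ 38
methyl carbanion: pKₐ(CH₄) ≈ 48

N₂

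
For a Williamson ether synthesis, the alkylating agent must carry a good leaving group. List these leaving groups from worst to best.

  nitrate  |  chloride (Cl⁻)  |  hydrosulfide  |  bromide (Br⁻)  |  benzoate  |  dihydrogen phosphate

hydrosulfide < benzoate < dihydrogen phosphate < nitrate < chloride (Cl⁻) < bromide (Br⁻)

bromide (Br⁻): pKₐ(HBr) ≈ -9
chloride (Cl⁻): pKₐ(HCl) ≈ -7 — moderately weak base
nitrate: pKₐ(HNO₃) ≈ -1.3 — resonance-delocalised over three oxygens
dihydrogen phosphate: pKₐ(H₃PO₄) ≈ 2.1
benzoate: pKₐ(C₆H₅COOH) ≈ 4.2 — aryl carboxylate
hydrosulfide: pKₐ(H₂S) ≈ 7 — larger and more polarisable than the oxygen analogue
The question asks for worst first, so the sequence is read in increasing leaving-group ability.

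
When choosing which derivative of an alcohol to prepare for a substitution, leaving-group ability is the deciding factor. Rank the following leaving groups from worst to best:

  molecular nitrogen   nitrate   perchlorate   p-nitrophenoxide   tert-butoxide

tert-butoxide < p-nitrophenoxide < nitrate < perchlorate < molecular nitrogen

A good leaving group is a weak base: the lower the pKₐ of its conjugate acid, the more readily it departs.
molecular nitrogen: no meaningful conjugate acid; N₂ departs as an exceptionally stable neutral molecule
perchlorate: pKₐ(HClO₄) ≈ -10
nitrate: pKₐ(HNO₃) ≈ -1.3
p-nitrophenoxide: pKₐ(p-nitrophenol) ≈ 7.2
tert-butoxide: pKₐ(t-BuOH) ≈ 18
Listed from poorest to best leaving group as asked.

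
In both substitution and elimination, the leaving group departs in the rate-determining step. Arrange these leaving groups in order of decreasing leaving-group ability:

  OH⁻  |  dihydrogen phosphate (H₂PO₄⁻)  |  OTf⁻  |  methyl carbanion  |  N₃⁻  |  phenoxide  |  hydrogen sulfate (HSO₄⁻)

Rank by basicity of the departing species: weakest base leaves most easily.
OTf⁻: pKₐ(CF₃SO₃H (triflic acid)) ≈ -14
hydrogen sulfate (HSO₄⁻): pKₐ(H₂SO₄) ≈ -3
dihydrogen phosphate (H₂PO₄⁻): pKₐ(H₃PO₄) ≈ 2.1
N₃⁻: pKₐ(HN₃) ≈ 4.7
phenoxide: pKₐ(C₆H₅OH (phenol)) ≈ 10
OH⁻: pKₐ(H₂O) ≈ 15.7
methyl carbanion: pKₐ(CH₄) ≈ 48

OTf⁻ > hydrogen sulfate (HSO₄⁻) > dihydrogen phosphate (H₂PO₄⁻) > N₃⁻ > phenoxide > OH⁻ > methyl carbanion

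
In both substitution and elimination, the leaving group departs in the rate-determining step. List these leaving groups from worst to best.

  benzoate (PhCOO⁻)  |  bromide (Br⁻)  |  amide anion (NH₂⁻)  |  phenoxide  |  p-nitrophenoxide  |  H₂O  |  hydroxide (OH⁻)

amide anion (NH₂⁻) < hydroxide (OH⁻) < phenoxide < p-nitrophenoxide < benzoate (PhCOO⁻) < H₂O < bromide (Br⁻)

A good leaving group is a weak base: the lower the pKₐ of its conjugate acid, the more readily it departs.
bromide (Br⁻): pKₐ(HBr) ≈ -9
H₂O: pKₐ(H₃O⁺) ≈ -1.7
benzoate (PhCOO⁻): pKₐ(C₆H₅COOH) ≈ 4.2
p-nitrophenoxide: pKₐ(p-nitrophenol) ≈ 7.2
phenoxide: pKₐ(C₆H₅OH (phenol)) ≈ 10
hydroxide (OH⁻): pKₐ(H₂O) ≈ 15.7
amide anion (NH₂⁻): pKₐ(NH₃) ≈ 38
The question asks for worst first, so the sequence is read in increasing leaving-group ability.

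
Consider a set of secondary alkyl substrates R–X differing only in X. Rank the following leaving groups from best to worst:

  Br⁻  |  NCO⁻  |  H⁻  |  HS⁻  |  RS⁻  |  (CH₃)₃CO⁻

Br⁻ > NCO⁻ > HS⁻ > RS⁻ > (CH₃)₃CO⁻ > H⁻

The more stable X⁻ (or X) is on its own — i.e. the weaker a base it is — the better a leaving group it makes.
Br⁻: pKₐ(HBr) ≈ -9 — weak base; good leaving group
NCO⁻: pKₐ(HOCN) ≈ 3.5 — resonance between N and O
HS⁻: pKₐ(H₂S) ≈ 7
RS⁻: pKₐ(RSH (a thiol)) ≈ 10.5 — moderately basic; rarely leaves without activation
(CH₃)₃CO⁻: pKₐ(t-BuOH) ≈ 18 — bulky, strongly basic alkoxide
H⁻: pKₐ(H₂) ≈ 36 — extremely strong base; leaves only in special hydride-transfer contexts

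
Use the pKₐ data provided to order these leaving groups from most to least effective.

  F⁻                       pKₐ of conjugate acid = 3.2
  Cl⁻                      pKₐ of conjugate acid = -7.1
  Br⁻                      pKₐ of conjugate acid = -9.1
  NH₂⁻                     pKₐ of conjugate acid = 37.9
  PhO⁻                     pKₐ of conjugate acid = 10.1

Br⁻ > Cl⁻ > F⁻ > PhO⁻ > NH₂⁻

Lower conjugate-acid pKₐ ⇒ weaker base ⇒ better leaving group.
Sorting by the given values: Br⁻ (-9.1), Cl⁻ (-7.1), F⁻ (3.2), PhO⁻ (10.1), NH₂⁻ (37.9).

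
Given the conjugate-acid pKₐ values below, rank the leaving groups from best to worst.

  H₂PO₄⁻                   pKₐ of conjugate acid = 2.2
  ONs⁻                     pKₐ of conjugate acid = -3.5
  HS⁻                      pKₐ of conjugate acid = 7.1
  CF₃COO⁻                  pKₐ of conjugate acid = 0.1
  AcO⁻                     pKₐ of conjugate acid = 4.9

ONs⁻ > CF₃COO⁻ > H₂PO₄⁻ > AcO⁻ > HS⁻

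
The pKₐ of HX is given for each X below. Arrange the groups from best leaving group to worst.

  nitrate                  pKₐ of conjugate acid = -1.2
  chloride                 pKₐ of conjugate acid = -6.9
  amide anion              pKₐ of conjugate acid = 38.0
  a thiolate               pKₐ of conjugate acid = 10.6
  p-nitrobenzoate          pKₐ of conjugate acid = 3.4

Lower conjugate-acid pKₐ ⇒ weaker base ⇒ better leaving group.
Sorting by the given values: chloride (-6.9), nitrate (-1.2), p-nitrobenzoate (3.4), a thiolate (10.6), amide anion (38.0).

chloride > nitrate > p-nitrobenzoate > a thiolate > amide anion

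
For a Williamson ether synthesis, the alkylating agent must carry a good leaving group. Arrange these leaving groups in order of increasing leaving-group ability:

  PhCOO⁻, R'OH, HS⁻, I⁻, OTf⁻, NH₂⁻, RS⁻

NH₂⁻ < RS⁻ < HS⁻ < PhCOO⁻ < R'OH < I⁻ < OTf⁻

OTf⁻: pKₐ(CF₃SO₃H (triflic acid)) ≈ -14
I⁻: pKₐ(HI) ≈ -10
R'OH: pKₐ(R'OH₂⁺) ≈ -2.4
PhCOO⁻: pKₐ(C₆H₅COOH) ≈ 4.2
HS⁻: pKₐ(H₂S) ≈ 7
RS⁻: pKₐ(RSH (a thiol)) ≈ 10.5
NH₂⁻: pKₐ(NH₃) ≈ 38
Reversing gives the worst-to-best order requested.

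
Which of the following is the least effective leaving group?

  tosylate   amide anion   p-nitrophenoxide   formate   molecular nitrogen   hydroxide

molecular nitrogen: no meaningful conjugate acid; N₂ departs as an exceptionally stable neutral molecule
tosylate: pKₐ(p-CH₃C₆H₄SO₃H (TsOH)) ≈ -2.8
formate: pKₐ(HCOOH) ≈ 3.8
p-nitrophenoxide: pKₐ(p-nitrophenol) ≈ 7.2
hydroxide: pKₐ(H₂O) ≈ 15.7
amide anion: pKₐ(NH₃) ≈ 38

amide anion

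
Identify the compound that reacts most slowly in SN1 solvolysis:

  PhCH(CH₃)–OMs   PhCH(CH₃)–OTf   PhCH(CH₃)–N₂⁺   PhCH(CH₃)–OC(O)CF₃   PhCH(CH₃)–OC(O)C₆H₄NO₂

PhCH(CH₃)–OC(O)C₆H₄NO₂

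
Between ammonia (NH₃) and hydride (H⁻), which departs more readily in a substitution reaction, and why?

ammonia (NH₃) is the better leaving group.
pKₐ(NH₄⁺) ≈ 9.2 versus pKₐ(H₂) ≈ 36: ammonia (NH₃) is the much weaker base.
Neutral but moderately basic; leaves from R–NH₃⁺.

ammonia (NH₃)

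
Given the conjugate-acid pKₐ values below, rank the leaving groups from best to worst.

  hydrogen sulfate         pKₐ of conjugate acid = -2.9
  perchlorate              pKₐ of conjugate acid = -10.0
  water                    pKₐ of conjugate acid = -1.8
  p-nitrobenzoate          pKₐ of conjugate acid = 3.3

Lower conjugate-acid pKₐ ⇒ weaker base ⇒ better leaving group.
Sorting by the given values: perchlorate (-10.0), hydrogen sulfate (-2.9), water (-1.8), p-nitrobenzoate (3.3).

perchlorate > hydrogen sulfate > water > p-nitrobenzoate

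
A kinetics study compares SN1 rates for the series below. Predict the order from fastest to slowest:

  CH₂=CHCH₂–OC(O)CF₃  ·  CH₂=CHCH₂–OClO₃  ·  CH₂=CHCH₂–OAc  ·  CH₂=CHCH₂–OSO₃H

CH₂=CHCH₂–OClO₃ > CH₂=CHCH₂–OSO₃H > CH₂=CHCH₂–OC(O)CF₃ > CH₂=CHCH₂–OAc

With the same alkyl group throughout, only the leaving group differentiates the rates.
Leaving-group ability tracks the stability of the departed species; conjugate-acid pKₐ is the usual yardstick (lower pKₐ → better LG).
CH₂=CHCH₂–OClO₃ loses ClO₄⁻: pKₐ(HClO₄) ≈ -10
CH₂=CHCH₂–OSO₃H loses HSO₄⁻: pKₐ(H₂SO₄) ≈ -3
CH₂=CHCH₂–OC(O)CF₃ loses CF₃COO⁻: pKₐ(CF₃COOH) ≈ 0.2
CH₂=CHCH₂–OAc loses AcO⁻: pKₐ(CH₃COOH) ≈ 4.8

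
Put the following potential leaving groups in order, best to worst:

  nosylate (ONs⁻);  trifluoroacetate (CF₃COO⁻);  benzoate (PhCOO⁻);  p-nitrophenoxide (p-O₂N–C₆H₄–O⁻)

Leaving-group ability tracks the stability of the departed species; conjugate-acid pKₐ is the usual yardstick (lower pKₐ → better LG).
nosylate (ONs⁻): pKₐ(p-O₂NC₆H₄SO₃H) ≈ -3.5
trifluoroacetate (CF₃COO⁻): pKₐ(CF₃COOH) ≈ 0.2
benzoate (PhCOO⁻): pKₐ(C₆H₅COOH) ≈ 4.2
p-nitrophenoxide (p-O₂N–C₆H₄–O⁻): pKₐ(p-nitrophenol) ≈ 7.2

nosylate (ONs⁻) > trifluoroacetate (CF₃COO⁻) > benzoate (PhCOO⁻) > p-nitrophenoxide (p-O₂N–C₆H₄–O⁻)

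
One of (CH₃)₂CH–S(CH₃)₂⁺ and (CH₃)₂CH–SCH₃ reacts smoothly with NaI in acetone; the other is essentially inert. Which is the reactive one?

(CH₃)₂CH–S(CH₃)₂⁺

From (CH₃)₂CH–SCH₃ the departing group would be RS⁻ (pKₐ(RSH (a thiol)) ≈ 10.5). Moderately basic; rarely leaves without activation.
From (CH₃)₂CH–S(CH₃)₂⁺ the leaving group is SR'₂ (pKₐ(R'₂SH⁺) ≈ -7). Neutral; leaves from a sulfonium salt (R–SR'₂⁺).
(In practice (CH₃)₂CH–S(CH₃)₂⁺ is made from (CH₃)₂CH–SCH₃ by S-methylation with CH₃I, allowing neutral dimethyl sulfide, rather than methanethiolate, to depart.)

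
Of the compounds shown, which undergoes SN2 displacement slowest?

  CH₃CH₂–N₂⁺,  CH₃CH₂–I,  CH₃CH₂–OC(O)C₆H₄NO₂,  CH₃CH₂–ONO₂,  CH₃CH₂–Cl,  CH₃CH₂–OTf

With the same alkyl group throughout, only the leaving group differentiates the rates.
The more stable X⁻ (or X) is on its own — i.e. the weaker a base it is — the better a leaving group it makes.
CH₃CH₂–N₂⁺ loses N₂: no meaningful conjugate acid; N₂ departs as an exceptionally stable neutral molecule
CH₃CH₂–OTf loses OTf⁻: pKₐ(CF₃SO₃H (triflic acid)) ≈ -14
CH₃CH₂–I loses I⁻: pKₐ(HI) ≈ -10
CH₃CH₂–Cl loses Cl⁻: pKₐ(HCl) ≈ -7
CH₃CH₂–ONO₂ loses NO₃⁻: pKₐ(HNO₃) ≈ -1.3
CH₃CH₂–OC(O)C₆H₄NO₂ loses p-O₂N–C₆H₄–COO⁻: pKₐ(p-nitrobenzoic acid) ≈ 3.4

CH₃CH₂–OC(O)C₆H₄NO₂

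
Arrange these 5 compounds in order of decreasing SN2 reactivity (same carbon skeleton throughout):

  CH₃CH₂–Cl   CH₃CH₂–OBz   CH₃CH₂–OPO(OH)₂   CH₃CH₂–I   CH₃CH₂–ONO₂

Same R in every case — rank the leaving groups.
Leaving-group ability tracks the stability of the departed species; conjugate-acid pKₐ is the usual yardstick (lower pKₐ → better LG).
CH₃CH₂–I loses I⁻: pKₐ(HI) ≈ -10
CH₃CH₂–Cl loses Cl⁻: pKₐ(HCl) ≈ -7
CH₃CH₂–ONO₂ loses NO₃⁻: pKₐ(HNO₃) ≈ -1.3
CH₃CH₂–OPO(OH)₂ loses H₂PO₄⁻: pKₐ(H₃PO₄) ≈ 2.1
CH₃CH₂–OBz loses PhCOO⁻: pKₐ(C₆H₅COOH) ≈ 4.2

CH₃CH₂–I > CH₃CH₂–Cl > CH₃CH₂–ONO₂ > CH₃CH₂–OPO(OH)₂ > CH₃CH₂–OBz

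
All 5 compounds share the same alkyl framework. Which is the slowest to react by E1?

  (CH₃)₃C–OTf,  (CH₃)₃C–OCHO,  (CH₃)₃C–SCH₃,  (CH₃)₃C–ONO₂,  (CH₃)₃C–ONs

(CH₃)₃C–SCH₃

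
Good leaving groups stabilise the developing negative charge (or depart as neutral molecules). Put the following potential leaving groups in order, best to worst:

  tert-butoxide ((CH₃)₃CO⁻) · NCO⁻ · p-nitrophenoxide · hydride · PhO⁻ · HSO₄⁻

A good leaving group is a weak base: the lower the pKₐ of its conjugate acid, the more readily it departs.
HSO₄⁻: pKₐ(H₂SO₄) ≈ -3
NCO⁻: pKₐ(HOCN) ≈ 3.5 — resonance between N and O
p-nitrophenoxide: pKₐ(p-nitrophenol) ≈ 7.2 — nitro group delocalises the charge; the classic chromogenic LG
PhO⁻: pKₐ(C₆H₅OH (phenol)) ≈ 10
tert-butoxide ((CH₃)₃CO⁻): pKₐ(t-BuOH) ≈ 18
hydride: pKₐ(H₂) ≈ 36 — extremely strong base; leaves only in special hydride-transfer contexts

HSO₄⁻ > NCO⁻ > p-nitrophenoxide > PhO⁻ > tert-butoxide ((CH₃)₃CO⁻) > hydride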